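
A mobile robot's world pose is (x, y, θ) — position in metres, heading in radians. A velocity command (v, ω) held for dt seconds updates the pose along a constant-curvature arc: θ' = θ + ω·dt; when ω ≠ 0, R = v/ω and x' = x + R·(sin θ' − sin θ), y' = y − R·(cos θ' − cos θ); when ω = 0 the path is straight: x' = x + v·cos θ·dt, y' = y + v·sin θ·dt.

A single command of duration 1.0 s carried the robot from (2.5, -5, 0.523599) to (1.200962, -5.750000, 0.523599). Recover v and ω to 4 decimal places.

v = -1.5000, ω = 0.0000

Δθ = 0.523599 − 0.523599 = 0.000000
ω = Δθ/dt = 0.000000/1.0 = 0.0000
ω = 0 → v = (Δx·cos θ + Δy·sin θ)/dt = -1.5000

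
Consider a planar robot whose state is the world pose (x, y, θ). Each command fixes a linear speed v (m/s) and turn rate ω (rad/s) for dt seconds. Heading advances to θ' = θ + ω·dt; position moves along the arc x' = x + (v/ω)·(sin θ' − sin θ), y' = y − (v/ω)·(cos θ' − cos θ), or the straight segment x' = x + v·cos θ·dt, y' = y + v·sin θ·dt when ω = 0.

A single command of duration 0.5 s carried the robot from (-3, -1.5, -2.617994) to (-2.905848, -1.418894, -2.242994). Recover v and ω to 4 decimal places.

Δθ = -2.242994 − -2.617994 = 0.375000
ω = Δθ/dt = 0.375000/0.5 = 0.7500
R = Δx/(sin θ' − sin θ) = -0.3333
v = R·ω = -0.3333·0.7500 = -0.2500

v = -0.2500, ω = 0.7500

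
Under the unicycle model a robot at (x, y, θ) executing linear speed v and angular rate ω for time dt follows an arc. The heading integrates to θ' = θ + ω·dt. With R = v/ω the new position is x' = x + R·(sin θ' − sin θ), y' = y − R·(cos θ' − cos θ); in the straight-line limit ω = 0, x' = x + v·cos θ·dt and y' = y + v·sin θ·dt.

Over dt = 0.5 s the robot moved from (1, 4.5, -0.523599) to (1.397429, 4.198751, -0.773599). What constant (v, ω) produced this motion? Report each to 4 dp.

v = 1.0000, ω = -0.5000

Δθ = -0.773599 − -0.523599 = -0.250000
ω = Δθ/dt = -0.250000/0.5 = -0.5000
R = Δx/(sin θ' − sin θ) = -2.0000
v = R·ω = -2.0000·-0.5000 = 1.0000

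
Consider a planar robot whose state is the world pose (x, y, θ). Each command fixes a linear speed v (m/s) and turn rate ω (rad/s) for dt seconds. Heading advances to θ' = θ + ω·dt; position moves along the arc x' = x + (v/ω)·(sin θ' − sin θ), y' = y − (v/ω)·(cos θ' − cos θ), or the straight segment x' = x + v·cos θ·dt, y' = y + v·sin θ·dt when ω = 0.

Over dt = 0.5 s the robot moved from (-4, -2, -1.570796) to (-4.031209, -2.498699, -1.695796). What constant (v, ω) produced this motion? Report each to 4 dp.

Δθ = -1.695796 − -1.570796 = -0.125000
ω = Δθ/dt = -0.125000/0.5 = -0.2500
R = −Δy/(cos θ' − cos θ) = -4.0000
v = R·ω = -4.0000·-0.2500 = 1.0000

v = 1.0000, ω = -0.2500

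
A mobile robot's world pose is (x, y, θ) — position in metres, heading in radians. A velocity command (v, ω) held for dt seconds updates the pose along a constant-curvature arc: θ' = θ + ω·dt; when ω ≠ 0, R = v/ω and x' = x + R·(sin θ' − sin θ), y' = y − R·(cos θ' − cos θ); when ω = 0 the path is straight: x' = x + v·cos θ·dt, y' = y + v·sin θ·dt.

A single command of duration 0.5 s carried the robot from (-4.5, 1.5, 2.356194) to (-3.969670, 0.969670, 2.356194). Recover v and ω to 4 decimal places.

v = -1.5000, ω = 0.0000

Δθ = 2.356194 − 2.356194 = 0.000000
ω = Δθ/dt = 0.000000/0.5 = 0.0000
ω = 0 → v = (Δx·cos θ + Δy·sin θ)/dt = -1.5000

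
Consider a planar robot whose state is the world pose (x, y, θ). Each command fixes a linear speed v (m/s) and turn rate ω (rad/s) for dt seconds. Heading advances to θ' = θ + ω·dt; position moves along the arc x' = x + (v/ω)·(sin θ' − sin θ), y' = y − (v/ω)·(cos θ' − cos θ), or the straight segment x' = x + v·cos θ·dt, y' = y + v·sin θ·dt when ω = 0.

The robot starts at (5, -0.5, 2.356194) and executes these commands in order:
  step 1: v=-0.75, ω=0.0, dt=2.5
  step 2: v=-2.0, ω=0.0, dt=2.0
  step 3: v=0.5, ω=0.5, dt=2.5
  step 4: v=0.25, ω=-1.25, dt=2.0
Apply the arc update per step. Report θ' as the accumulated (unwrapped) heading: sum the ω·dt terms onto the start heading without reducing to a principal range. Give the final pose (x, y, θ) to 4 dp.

step 1: θ'=2.3562 (straight) → pose (6.3258, -1.8258, 2.3562)
step 2: θ'=2.3562 (straight) → pose (9.1543, -4.6543, 2.3562)
step 3: θ'=3.6062 (R=1.0000) → pose (7.9991, -4.4674, 3.6062)
step 4: θ'=1.1062 (R=-0.2000) → pose (7.7307, -4.1989, 1.1062)

(7.7307, -4.1989, 1.1062)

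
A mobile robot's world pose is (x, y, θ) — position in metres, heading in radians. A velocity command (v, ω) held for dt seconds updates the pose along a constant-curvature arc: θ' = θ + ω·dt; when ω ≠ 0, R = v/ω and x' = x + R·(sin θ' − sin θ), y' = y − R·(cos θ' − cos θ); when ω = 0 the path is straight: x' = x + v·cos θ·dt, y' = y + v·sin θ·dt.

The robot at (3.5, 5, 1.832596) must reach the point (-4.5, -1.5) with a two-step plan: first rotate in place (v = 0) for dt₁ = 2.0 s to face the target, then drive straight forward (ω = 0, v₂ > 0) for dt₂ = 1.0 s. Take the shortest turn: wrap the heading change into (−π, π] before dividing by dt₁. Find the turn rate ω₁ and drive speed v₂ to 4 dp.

ω₁ = 0.9957, v₂ = 10.3078

heading to target = atan2(-1.5−5, -4.5−3.5) = -2.4593
Δθ = wrap(-2.4593 − 1.8326) = 1.9913; ω₁ = Δθ/dt₁ = 0.9957
distance = √((-4.5−3.5)² + (-1.5−5)²) = 10.3078; v₂ = distance/dt₂ = 10.3078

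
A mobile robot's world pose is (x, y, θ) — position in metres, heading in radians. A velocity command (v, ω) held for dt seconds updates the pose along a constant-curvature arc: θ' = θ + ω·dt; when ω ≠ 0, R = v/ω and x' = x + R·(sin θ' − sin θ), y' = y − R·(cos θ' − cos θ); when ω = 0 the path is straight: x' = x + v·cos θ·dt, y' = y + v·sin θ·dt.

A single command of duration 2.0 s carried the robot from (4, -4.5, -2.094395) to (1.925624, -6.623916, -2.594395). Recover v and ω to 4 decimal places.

Δθ = -2.594395 − -2.094395 = -0.500000
ω = Δθ/dt = -0.500000/2.0 = -0.2500
R = −Δy/(cos θ' − cos θ) = -6.0000
v = R·ω = -6.0000·-0.2500 = 1.5000

v = 1.5000, ω = -0.2500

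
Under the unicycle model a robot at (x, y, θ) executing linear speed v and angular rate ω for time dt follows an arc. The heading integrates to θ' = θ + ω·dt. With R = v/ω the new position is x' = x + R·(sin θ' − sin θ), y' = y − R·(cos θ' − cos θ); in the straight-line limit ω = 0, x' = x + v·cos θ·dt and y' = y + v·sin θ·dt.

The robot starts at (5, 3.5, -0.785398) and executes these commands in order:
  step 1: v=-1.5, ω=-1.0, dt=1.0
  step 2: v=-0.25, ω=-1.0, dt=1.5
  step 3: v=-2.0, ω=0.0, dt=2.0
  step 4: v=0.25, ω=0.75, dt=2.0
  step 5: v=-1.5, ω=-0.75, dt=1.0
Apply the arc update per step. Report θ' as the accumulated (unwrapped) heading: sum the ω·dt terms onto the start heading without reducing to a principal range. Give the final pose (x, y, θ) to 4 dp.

step 1: θ'=-1.7854 (R=1.5000) → pose (4.5951, 4.8801, -1.7854)
step 2: θ'=-3.2854 (R=0.2500) → pose (4.8752, 5.0743, -3.2854)
step 3: θ'=-3.2854 (straight) → pose (8.8339, 4.5010, -3.2854)
step 4: θ'=-1.7854 (R=0.3333) → pose (8.4604, 4.2421, -1.7854)
step 5: θ'=-2.5354 (R=2.0000) → pose (9.2750, 5.4599, -2.5354)

(9.2750, 5.4599, -2.5354)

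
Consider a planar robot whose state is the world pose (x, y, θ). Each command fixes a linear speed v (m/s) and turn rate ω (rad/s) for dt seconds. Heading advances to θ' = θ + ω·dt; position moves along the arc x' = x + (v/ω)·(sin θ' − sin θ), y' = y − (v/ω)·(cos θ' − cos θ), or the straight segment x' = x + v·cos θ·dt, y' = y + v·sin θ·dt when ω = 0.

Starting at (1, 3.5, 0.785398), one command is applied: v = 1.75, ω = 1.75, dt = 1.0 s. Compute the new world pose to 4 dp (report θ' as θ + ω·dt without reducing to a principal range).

θ' = 0.7854 + 1.75·1.0 = 2.5354
R = v/ω = 1.75/1.75 = 1.0000
x' = 1 + 1.0000·(sin 2.5354 − sin 0.7854) = 0.8626
y' = 3.5 − 1.0000·(cos 2.5354 − cos 0.7854) = 5.0289

(0.8626, 5.0289, 2.5354)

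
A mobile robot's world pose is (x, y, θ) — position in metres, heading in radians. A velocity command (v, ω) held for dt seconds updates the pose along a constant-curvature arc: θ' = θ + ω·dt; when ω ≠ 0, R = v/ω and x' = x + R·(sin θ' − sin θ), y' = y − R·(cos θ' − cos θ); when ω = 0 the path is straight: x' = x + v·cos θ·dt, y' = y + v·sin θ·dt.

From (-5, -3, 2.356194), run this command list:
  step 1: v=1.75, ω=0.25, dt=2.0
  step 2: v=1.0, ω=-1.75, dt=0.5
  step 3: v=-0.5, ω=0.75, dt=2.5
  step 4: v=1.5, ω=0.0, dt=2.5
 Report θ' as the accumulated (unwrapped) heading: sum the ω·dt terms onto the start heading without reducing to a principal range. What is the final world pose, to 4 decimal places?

(-10.1265, -3.6076, 3.8562)

step 1: θ'=2.8562 (R=7.0000) → pose (-7.9790, -1.2329, 2.8562)
step 2: θ'=1.9812 (R=-0.5714) → pose (-8.3421, -0.9126, 1.9812)
step 3: θ'=3.8562 (R=-0.6667) → pose (-7.2939, -1.1502, 3.8562)
step 4: θ'=3.8562 (straight) → pose (-10.1265, -3.6076, 3.8562)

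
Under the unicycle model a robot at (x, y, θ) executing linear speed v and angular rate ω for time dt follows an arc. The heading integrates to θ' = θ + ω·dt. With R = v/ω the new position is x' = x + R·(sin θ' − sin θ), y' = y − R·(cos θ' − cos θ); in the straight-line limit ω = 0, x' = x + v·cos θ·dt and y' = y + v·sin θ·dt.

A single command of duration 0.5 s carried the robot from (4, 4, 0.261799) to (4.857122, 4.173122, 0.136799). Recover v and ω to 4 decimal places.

Δθ = 0.136799 − 0.261799 = -0.125000
ω = Δθ/dt = -0.125000/0.5 = -0.2500
R = Δx/(sin θ' − sin θ) = -7.0000
v = R·ω = -7.0000·-0.2500 = 1.7500

v = 1.7500, ω = -0.2500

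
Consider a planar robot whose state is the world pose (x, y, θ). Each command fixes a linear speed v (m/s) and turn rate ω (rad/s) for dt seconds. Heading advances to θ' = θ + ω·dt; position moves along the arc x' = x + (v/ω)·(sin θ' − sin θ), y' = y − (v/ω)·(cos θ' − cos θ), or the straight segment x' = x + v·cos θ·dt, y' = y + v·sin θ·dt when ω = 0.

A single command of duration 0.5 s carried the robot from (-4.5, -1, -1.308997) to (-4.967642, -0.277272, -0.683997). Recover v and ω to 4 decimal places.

Δθ = -0.683997 − -1.308997 = 0.625000
ω = Δθ/dt = 0.625000/0.5 = 1.2500
R = −Δy/(cos θ' − cos θ) = -1.4000
v = R·ω = -1.4000·1.2500 = -1.7500

v = -1.7500, ω = 1.2500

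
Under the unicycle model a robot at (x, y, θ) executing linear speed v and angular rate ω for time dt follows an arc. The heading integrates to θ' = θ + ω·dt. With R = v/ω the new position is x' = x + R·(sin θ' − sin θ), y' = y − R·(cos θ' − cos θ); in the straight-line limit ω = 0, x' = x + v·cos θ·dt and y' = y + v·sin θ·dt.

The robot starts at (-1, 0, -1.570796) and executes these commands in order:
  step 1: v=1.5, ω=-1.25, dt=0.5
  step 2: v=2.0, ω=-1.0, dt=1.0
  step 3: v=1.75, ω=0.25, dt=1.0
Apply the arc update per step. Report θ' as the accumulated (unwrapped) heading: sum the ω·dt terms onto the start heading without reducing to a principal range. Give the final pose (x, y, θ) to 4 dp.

step 1: θ'=-2.1958 (R=-1.2000) → pose (-1.2268, -0.7021, -2.1958)
step 2: θ'=-3.1958 (R=-2.0000) → pose (-2.9571, -1.5290, -3.1958)
step 3: θ'=-2.9458 (R=7.0000) → pose (-4.6982, -1.6525, -2.9458)

(-4.6982, -1.6525, -2.9458)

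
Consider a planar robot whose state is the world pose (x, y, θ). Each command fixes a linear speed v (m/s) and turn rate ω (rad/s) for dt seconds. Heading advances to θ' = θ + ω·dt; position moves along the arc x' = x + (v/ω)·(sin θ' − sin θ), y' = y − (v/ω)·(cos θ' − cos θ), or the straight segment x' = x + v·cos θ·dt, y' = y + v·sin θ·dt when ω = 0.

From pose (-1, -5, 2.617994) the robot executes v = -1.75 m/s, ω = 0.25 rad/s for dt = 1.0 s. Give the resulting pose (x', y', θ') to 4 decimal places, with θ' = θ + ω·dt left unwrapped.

(0.6086, -5.6775, 2.8680)

θ' = 2.6180 + 0.25·1.0 = 2.8680
R = v/ω = -1.75/0.25 = -7.0000
x' = -1 + -7.0000·(sin 2.8680 − sin 2.6180) = 0.6086
y' = -5 − -7.0000·(cos 2.8680 − cos 2.6180) = -5.6775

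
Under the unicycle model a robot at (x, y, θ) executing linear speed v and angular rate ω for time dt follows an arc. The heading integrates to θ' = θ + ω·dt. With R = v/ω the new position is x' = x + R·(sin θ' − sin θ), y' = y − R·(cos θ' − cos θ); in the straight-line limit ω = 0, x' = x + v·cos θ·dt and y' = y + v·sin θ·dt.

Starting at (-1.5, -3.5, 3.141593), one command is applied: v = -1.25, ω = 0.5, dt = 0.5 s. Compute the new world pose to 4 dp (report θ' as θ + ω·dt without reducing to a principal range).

(-0.8815, -3.4223, 3.3916)

θ' = 3.1416 + 0.5·0.5 = 3.3916
R = v/ω = -1.25/0.5 = -2.5000
x' = -1.5 + -2.5000·(sin 3.3916 − sin 3.1416) = -0.8815
y' = -3.5 − -2.5000·(cos 3.3916 − cos 3.1416) = -3.4223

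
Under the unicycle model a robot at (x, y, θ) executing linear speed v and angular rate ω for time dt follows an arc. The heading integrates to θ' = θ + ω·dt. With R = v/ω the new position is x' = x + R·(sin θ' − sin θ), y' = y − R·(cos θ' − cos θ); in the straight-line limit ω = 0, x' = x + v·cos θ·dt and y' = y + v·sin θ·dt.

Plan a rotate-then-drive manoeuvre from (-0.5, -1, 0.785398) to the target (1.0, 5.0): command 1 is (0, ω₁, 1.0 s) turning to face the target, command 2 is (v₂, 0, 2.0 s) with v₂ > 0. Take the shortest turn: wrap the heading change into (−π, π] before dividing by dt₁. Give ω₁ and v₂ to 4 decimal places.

heading to target = atan2(5−-1, 1−-0.5) = 1.3258
Δθ = wrap(1.3258 − 0.7854) = 0.5404; ω₁ = Δθ/dt₁ = 0.5404
distance = √((1−-0.5)² + (5−-1)²) = 6.1847; v₂ = distance/dt₂ = 3.0923

ω₁ = 0.5404, v₂ = 3.0923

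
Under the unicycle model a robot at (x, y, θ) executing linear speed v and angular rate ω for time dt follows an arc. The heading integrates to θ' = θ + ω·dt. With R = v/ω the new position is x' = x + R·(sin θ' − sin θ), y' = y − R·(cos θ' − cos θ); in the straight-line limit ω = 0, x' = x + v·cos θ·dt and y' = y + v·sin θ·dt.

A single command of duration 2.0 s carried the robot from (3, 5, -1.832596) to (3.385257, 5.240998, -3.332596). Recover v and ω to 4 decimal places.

v = -0.2500, ω = -0.7500

Δθ = -3.332596 − -1.832596 = -1.500000
ω = Δθ/dt = -1.500000/2.0 = -0.7500
R = Δx/(sin θ' − sin θ) = 0.3333
v = R·ω = 0.3333·-0.7500 = -0.2500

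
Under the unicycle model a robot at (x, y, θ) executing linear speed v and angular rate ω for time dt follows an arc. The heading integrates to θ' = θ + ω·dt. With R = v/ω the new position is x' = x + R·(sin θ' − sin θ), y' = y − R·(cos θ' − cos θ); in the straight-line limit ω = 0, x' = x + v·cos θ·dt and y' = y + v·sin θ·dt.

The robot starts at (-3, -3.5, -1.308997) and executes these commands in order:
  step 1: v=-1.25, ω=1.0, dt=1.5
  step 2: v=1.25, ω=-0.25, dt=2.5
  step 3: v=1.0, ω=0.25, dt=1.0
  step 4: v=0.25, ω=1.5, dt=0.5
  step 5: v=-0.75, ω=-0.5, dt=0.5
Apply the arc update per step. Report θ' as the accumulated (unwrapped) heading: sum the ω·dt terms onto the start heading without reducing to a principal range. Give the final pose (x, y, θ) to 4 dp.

(-0.6612, -3.4087, 0.3160)

step 1: θ'=0.1910 (R=-1.2500) → pose (-4.4447, -2.5963, 0.1910)
step 2: θ'=-0.4340 (R=-5.0000) → pose (-1.3930, -2.9689, -0.4340)
step 3: θ'=-0.1840 (R=4.0000) → pose (-0.4428, -3.2722, -0.1840)
step 4: θ'=0.5660 (R=0.1667) → pose (-0.3230, -3.2490, 0.5660)
step 5: θ'=0.3160 (R=1.5000) → pose (-0.6612, -3.4087, 0.3160)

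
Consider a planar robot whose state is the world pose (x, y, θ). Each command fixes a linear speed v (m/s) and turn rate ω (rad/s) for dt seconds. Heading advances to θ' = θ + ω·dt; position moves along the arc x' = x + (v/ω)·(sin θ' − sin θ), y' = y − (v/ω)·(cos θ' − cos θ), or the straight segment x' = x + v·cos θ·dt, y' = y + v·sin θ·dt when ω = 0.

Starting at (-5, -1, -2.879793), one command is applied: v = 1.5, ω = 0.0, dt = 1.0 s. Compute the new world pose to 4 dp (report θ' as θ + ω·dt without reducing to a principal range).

(-6.4489, -1.3882, -2.8798)

θ' = -2.8798 + 0.0·1.0 = -2.8798
ω = 0 → straight: x' = -5 + 1.5·cos(-2.8798)·1.0 = -6.4489
y' = -1 + 1.5·sin(-2.8798)·1.0 = -1.3882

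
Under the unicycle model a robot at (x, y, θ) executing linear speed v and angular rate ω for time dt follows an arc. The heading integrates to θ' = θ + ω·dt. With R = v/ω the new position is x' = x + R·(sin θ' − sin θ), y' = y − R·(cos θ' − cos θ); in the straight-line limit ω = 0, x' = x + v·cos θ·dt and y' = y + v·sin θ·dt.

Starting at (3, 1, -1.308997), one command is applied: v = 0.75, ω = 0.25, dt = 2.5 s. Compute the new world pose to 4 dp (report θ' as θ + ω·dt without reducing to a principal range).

θ' = -1.3090 + 0.25·2.5 = -0.6840
R = v/ω = 0.75/0.25 = 3.0000
x' = 3 + 3.0000·(sin -0.6840 − sin -1.3090) = 4.0021
y' = 1 − 3.0000·(cos -0.6840 − cos -1.3090) = -0.5487

(4.0021, -0.5487, -0.6840)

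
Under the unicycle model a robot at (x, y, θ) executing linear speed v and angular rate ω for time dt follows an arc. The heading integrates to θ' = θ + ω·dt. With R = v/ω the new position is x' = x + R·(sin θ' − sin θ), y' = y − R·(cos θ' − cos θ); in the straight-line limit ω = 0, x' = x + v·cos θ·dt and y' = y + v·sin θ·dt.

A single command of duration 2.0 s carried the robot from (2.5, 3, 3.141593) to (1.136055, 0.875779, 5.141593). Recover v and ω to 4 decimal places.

Δθ = 5.141593 − 3.141593 = 2.000000
ω = Δθ/dt = 2.000000/2.0 = 1.0000
R = −Δy/(cos θ' − cos θ) = 1.5000
v = R·ω = 1.5000·1.0000 = 1.5000

v = 1.5000, ω = 1.0000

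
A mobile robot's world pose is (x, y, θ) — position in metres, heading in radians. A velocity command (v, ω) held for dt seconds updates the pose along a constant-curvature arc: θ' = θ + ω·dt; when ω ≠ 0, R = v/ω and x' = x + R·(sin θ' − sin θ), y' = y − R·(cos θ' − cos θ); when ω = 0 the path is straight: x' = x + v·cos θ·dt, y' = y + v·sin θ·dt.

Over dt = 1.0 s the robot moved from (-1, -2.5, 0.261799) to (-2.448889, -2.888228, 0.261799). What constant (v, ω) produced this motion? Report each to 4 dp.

Δθ = 0.261799 − 0.261799 = 0.000000
ω = Δθ/dt = 0.000000/1.0 = 0.0000
ω = 0 → v = (Δx·cos θ + Δy·sin θ)/dt = -1.5000

v = -1.5000, ω = 0.0000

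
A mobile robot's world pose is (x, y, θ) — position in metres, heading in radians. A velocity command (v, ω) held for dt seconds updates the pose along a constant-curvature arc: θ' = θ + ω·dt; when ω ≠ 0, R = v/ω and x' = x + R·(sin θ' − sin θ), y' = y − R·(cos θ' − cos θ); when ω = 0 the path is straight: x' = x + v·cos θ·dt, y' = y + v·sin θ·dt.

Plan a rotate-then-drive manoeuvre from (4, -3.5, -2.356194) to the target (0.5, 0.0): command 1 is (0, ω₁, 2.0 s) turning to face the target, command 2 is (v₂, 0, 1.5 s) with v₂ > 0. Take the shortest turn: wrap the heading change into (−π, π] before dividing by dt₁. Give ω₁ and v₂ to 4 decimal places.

heading to target = atan2(0−-3.5, 0.5−4) = 2.3562
Δθ = wrap(2.3562 − -2.3562) = -1.5708; ω₁ = Δθ/dt₁ = -0.7854
distance = √((0.5−4)² + (0−-3.5)²) = 4.9497; v₂ = distance/dt₂ = 3.2998

ω₁ = -0.7854, v₂ = 3.2998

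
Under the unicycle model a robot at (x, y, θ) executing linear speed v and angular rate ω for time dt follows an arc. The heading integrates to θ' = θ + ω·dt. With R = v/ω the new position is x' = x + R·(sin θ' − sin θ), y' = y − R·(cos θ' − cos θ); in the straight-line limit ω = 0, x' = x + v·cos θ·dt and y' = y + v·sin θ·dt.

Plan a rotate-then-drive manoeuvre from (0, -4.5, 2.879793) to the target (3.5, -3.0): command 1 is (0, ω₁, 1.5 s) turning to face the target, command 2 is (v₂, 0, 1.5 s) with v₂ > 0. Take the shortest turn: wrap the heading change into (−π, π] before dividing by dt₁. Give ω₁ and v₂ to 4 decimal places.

heading to target = atan2(-3−-4.5, 3.5−0) = 0.4049
Δθ = wrap(0.4049 − 2.8798) = -2.4749; ω₁ = Δθ/dt₁ = -1.6499
distance = √((3.5−0)² + (-3−-4.5)²) = 3.8079; v₂ = distance/dt₂ = 2.5386

ω₁ = -1.6499, v₂ = 2.5386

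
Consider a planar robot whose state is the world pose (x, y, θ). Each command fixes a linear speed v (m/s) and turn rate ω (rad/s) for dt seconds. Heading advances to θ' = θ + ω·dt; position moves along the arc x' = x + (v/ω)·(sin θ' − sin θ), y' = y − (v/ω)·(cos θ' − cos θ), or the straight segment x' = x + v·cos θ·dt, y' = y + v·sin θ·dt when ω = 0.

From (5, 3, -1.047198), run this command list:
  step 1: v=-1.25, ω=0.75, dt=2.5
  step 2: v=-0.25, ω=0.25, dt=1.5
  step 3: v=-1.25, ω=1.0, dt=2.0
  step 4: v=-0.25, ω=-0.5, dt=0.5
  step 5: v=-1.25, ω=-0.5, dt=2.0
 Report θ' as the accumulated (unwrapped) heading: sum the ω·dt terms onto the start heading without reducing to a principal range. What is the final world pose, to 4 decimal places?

step 1: θ'=0.8278 (R=-1.6667) → pose (2.3292, 3.2942, 0.8278)
step 2: θ'=1.2028 (R=-1.0000) → pose (2.1326, 2.9774, 1.2028)
step 3: θ'=3.2028 (R=-1.2500) → pose (3.3754, 1.2801, 3.2028)
step 4: θ'=2.9528 (R=0.5000) → pose (3.4998, 1.2721, 2.9528)
step 5: θ'=1.9528 (R=2.5000) → pose (5.3504, -0.2515, 1.9528)

(5.3504, -0.2515, 1.9528)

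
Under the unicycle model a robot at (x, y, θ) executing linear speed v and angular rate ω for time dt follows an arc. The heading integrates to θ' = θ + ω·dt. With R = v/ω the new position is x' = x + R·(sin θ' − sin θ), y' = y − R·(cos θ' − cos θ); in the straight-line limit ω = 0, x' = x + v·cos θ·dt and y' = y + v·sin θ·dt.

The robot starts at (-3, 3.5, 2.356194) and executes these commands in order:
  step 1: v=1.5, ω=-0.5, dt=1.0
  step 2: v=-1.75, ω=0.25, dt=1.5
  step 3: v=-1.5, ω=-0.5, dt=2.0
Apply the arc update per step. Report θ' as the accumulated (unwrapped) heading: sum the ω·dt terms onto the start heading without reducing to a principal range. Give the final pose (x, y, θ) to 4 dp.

(-2.1093, -0.3862, 1.2312)

step 1: θ'=1.8562 (R=-3.0000) → pose (-3.7573, 4.7767, 1.8562)
step 2: θ'=2.2312 (R=-7.0000) → pose (-2.5687, 2.4535, 2.2312)
step 3: θ'=1.2312 (R=3.0000) → pose (-2.1093, -0.3862, 1.2312)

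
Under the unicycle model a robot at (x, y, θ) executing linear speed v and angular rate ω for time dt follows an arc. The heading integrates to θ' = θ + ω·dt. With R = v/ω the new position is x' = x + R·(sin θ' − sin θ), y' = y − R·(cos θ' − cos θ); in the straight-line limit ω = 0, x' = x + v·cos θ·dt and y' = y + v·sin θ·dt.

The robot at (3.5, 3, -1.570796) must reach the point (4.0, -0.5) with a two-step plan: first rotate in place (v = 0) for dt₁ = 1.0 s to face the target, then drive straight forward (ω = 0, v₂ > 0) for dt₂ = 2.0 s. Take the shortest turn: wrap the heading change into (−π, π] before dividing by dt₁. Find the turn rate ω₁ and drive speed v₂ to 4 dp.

heading to target = atan2(-0.5−3, 4−3.5) = -1.4289
Δθ = wrap(-1.4289 − -1.5708) = 0.1419; ω₁ = Δθ/dt₁ = 0.1419
distance = √((4−3.5)² + (-0.5−3)²) = 3.5355; v₂ = distance/dt₂ = 1.7678

ω₁ = 0.1419, v₂ = 1.7678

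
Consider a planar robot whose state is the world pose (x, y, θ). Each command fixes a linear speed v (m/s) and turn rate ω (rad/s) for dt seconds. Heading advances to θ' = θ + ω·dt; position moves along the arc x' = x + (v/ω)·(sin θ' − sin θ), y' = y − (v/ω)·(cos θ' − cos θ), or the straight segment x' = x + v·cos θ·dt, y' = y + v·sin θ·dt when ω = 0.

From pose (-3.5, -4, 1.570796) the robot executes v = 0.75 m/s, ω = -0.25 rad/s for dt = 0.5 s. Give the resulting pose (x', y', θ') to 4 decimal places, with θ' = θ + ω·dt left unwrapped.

(-3.4766, -3.6260, 1.4458)

θ' = 1.5708 + -0.25·0.5 = 1.4458
R = v/ω = 0.75/-0.25 = -3.0000
x' = -3.5 + -3.0000·(sin 1.4458 − sin 1.5708) = -3.4766
y' = -4 − -3.0000·(cos 1.4458 − cos 1.5708) = -3.6260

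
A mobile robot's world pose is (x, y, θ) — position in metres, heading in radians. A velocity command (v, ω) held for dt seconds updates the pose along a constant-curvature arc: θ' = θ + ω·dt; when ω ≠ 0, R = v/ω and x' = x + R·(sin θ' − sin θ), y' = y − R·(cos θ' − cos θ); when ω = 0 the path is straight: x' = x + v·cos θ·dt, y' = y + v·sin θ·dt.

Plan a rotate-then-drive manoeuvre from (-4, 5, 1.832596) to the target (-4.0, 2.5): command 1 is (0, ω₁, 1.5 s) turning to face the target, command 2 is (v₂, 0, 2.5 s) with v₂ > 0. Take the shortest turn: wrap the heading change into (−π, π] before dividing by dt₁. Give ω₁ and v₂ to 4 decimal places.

ω₁ = 1.9199, v₂ = 1.0000

heading to target = atan2(2.5−5, -4−-4) = -1.5708
Δθ = wrap(-1.5708 − 1.8326) = 2.8798; ω₁ = Δθ/dt₁ = 1.9199
distance = √((-4−-4)² + (2.5−5)²) = 2.5000; v₂ = distance/dt₂ = 1.0000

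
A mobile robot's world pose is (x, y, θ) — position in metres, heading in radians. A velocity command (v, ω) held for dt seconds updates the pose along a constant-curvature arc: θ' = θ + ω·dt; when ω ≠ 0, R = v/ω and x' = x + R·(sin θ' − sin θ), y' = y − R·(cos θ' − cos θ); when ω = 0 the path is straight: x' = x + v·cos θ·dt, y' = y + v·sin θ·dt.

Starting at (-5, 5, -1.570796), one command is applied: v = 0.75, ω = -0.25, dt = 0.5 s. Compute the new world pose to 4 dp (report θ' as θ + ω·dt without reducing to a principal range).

θ' = -1.5708 + -0.25·0.5 = -1.6958
R = v/ω = 0.75/-0.25 = -3.0000
x' = -5 + -3.0000·(sin -1.6958 − sin -1.5708) = -5.0234
y' = 5 − -3.0000·(cos -1.6958 − cos -1.5708) = 4.6260

(-5.0234, 4.6260, -1.6958)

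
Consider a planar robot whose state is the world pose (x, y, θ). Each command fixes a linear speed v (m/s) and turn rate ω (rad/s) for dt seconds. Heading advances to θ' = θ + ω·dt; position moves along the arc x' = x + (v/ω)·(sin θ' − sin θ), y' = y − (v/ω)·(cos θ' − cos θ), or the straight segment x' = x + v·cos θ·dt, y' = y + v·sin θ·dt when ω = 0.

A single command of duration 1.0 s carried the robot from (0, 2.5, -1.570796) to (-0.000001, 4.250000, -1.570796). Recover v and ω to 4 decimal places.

v = -1.7500, ω = 0.0000

Δθ = -1.570796 − -1.570796 = 0.000000
ω = Δθ/dt = 0.000000/1.0 = 0.0000
ω = 0 → v = (Δx·cos θ + Δy·sin θ)/dt = -1.7500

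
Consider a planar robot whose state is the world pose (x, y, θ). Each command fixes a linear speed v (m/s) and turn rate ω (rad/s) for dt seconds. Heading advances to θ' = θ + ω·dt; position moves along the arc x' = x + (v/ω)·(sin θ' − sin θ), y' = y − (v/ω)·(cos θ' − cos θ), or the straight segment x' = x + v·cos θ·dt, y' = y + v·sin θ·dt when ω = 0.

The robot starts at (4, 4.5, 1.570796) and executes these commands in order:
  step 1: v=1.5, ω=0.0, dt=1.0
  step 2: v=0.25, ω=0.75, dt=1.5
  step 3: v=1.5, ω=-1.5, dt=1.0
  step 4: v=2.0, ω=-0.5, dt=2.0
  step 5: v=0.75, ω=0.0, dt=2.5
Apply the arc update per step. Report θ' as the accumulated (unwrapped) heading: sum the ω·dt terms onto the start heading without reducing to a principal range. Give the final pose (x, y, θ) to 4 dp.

(8.0941, 10.3926, 0.1958)

step 1: θ'=1.5708 (straight) → pose (4.0000, 6.0000, 1.5708)
step 2: θ'=2.6958 (R=0.3333) → pose (3.8104, 6.3008, 2.6958)
step 3: θ'=1.1958 (R=-1.0000) → pose (3.3111, 7.5693, 1.1958)
step 4: θ'=0.1958 (R=-4.0000) → pose (6.2549, 10.0278, 0.1958)
step 5: θ'=0.1958 (straight) → pose (8.0941, 10.3926, 0.1958)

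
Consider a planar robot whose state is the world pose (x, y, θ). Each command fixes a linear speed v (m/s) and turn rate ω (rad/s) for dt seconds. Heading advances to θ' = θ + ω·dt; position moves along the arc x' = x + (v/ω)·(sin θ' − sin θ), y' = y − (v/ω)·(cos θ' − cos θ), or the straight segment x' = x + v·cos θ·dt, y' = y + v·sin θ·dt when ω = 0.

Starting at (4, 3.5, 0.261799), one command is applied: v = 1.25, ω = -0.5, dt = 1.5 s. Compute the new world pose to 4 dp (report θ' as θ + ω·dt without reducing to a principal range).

(5.8196, 3.2931, -0.4882)

θ' = 0.2618 + -0.5·1.5 = -0.4882
R = v/ω = 1.25/-0.5 = -2.5000
x' = 4 + -2.5000·(sin -0.4882 − sin 0.2618) = 5.8196
y' = 3.5 − -2.5000·(cos -0.4882 − cos 0.2618) = 3.2931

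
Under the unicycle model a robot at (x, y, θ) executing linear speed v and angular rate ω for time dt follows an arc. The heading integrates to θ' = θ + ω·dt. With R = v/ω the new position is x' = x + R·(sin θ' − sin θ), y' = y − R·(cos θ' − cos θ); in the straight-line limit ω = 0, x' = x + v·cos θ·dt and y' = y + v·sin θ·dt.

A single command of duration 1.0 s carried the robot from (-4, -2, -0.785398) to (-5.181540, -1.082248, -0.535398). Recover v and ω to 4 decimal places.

Δθ = -0.535398 − -0.785398 = 0.250000
ω = Δθ/dt = 0.250000/1.0 = 0.2500
R = Δx/(sin θ' − sin θ) = -6.0000
v = R·ω = -6.0000·0.2500 = -1.5000

v = -1.5000, ω = 0.2500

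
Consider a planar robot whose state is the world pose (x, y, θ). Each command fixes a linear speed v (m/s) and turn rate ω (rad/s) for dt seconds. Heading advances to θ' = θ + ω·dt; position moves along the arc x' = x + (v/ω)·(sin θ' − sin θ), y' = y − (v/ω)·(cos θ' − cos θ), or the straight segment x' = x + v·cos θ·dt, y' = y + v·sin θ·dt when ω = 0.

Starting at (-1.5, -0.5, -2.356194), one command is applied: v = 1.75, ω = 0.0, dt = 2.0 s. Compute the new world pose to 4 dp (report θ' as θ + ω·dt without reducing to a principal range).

(-3.9749, -2.9749, -2.3562)

θ' = -2.3562 + 0.0·2.0 = -2.3562
ω = 0 → straight: x' = -1.5 + 1.75·cos(-2.3562)·2.0 = -3.9749
y' = -0.5 + 1.75·sin(-2.3562)·2.0 = -2.9749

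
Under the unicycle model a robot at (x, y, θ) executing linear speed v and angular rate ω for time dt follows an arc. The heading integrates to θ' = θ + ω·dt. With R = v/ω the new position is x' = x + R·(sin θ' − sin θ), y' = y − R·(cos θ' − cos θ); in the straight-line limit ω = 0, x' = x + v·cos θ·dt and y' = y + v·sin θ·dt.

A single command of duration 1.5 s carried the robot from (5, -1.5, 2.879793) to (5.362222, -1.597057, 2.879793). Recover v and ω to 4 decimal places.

v = -0.2500, ω = 0.0000

Δθ = 2.879793 − 2.879793 = 0.000000
ω = Δθ/dt = 0.000000/1.5 = 0.0000
ω = 0 → v = (Δx·cos θ + Δy·sin θ)/dt = -0.2500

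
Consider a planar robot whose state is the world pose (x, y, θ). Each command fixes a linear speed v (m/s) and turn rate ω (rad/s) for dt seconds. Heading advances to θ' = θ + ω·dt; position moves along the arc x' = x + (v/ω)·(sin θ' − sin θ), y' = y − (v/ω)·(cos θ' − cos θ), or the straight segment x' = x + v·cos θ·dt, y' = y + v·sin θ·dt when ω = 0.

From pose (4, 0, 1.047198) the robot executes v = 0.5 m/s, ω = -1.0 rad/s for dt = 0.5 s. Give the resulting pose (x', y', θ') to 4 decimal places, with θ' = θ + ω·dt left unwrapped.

(4.1729, 0.1770, 0.5472)

θ' = 1.0472 + -1.0·0.5 = 0.5472
R = v/ω = 0.5/-1.0 = -0.5000
x' = 4 + -0.5000·(sin 0.5472 − sin 1.0472) = 4.1729
y' = 0 − -0.5000·(cos 0.5472 − cos 1.0472) = 0.1770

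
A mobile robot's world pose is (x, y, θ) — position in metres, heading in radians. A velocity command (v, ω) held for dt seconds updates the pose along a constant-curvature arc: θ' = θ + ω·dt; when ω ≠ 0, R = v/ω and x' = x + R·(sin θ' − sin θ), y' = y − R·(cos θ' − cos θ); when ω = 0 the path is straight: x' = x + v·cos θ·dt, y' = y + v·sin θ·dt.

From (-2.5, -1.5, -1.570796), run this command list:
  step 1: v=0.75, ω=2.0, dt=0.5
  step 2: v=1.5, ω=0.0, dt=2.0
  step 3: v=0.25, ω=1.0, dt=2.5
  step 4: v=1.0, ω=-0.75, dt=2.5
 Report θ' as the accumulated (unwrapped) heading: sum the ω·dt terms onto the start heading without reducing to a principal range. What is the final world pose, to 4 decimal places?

step 1: θ'=-0.5708 (R=0.3750) → pose (-2.3276, -1.8156, -0.5708)
step 2: θ'=-0.5708 (straight) → pose (0.1968, -3.4365, -0.5708)
step 3: θ'=1.9292 (R=0.2500) → pose (0.5660, -3.1384, 1.9292)
step 4: θ'=0.0542 (R=-1.3333) → pose (1.7424, -1.3393, 0.0542)

(1.7424, -1.3393, 0.0542)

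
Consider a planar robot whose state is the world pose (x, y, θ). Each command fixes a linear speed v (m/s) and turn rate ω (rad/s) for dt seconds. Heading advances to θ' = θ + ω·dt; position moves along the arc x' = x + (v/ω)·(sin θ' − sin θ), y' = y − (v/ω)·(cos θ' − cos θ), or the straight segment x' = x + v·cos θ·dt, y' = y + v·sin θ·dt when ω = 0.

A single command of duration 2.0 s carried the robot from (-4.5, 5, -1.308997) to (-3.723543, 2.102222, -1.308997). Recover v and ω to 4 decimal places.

v = 1.5000, ω = 0.0000

Δθ = -1.308997 − -1.308997 = 0.000000
ω = Δθ/dt = 0.000000/2.0 = 0.0000
ω = 0 → v = (Δx·cos θ + Δy·sin θ)/dt = 1.5000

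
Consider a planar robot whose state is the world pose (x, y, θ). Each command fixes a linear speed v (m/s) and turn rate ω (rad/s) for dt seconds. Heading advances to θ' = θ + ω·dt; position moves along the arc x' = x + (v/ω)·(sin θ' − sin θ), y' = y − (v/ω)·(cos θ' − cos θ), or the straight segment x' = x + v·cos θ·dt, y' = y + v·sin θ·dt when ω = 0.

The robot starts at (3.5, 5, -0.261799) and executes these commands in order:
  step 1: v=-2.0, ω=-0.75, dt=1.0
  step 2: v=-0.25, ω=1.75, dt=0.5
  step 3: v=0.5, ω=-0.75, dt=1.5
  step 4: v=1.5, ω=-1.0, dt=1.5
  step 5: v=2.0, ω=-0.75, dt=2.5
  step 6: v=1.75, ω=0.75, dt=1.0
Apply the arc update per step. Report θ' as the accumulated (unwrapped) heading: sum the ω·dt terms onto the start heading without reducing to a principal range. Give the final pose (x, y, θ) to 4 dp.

(-2.8929, 7.7343, -3.8868)

step 1: θ'=-1.0118 (R=2.6667) → pose (1.9294, 6.1616, -1.0118)
step 2: θ'=-0.1368 (R=-0.1429) → pose (1.8278, 6.2273, -0.1368)
step 3: θ'=-1.2618 (R=-0.6667) → pose (2.3720, 5.7696, -1.2618)
step 4: θ'=-2.7618 (R=-1.5000) → pose (1.4991, 3.9204, -2.7618)
step 5: θ'=-4.6368 (R=-2.6667) → pose (-2.1486, 6.1956, -4.6368)
step 6: θ'=-3.8868 (R=2.3333) → pose (-2.8929, 7.7343, -3.8868)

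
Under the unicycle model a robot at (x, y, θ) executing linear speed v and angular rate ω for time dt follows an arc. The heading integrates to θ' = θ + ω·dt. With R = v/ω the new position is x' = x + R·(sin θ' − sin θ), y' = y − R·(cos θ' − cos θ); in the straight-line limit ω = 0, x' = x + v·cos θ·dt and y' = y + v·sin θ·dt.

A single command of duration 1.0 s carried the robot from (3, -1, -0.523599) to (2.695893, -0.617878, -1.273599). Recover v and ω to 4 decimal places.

Δθ = -1.273599 − -0.523599 = -0.750000
ω = Δθ/dt = -0.750000/1.0 = -0.7500
R = −Δy/(cos θ' − cos θ) = 0.6667
v = R·ω = 0.6667·-0.7500 = -0.5000

v = -0.5000, ω = -0.7500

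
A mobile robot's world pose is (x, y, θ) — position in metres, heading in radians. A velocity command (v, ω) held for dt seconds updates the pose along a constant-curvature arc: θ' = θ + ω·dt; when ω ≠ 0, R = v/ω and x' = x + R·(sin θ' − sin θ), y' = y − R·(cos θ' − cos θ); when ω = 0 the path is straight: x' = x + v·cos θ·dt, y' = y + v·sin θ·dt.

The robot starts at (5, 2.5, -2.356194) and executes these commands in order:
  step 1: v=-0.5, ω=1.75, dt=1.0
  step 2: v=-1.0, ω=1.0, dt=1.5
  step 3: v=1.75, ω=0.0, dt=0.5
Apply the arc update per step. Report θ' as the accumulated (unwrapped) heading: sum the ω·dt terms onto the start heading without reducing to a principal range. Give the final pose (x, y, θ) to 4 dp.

step 1: θ'=-0.6062 (R=-0.2857) → pose (4.9608, 2.9368, -0.6062)
step 2: θ'=0.8938 (R=-1.0000) → pose (3.6115, 2.7415, 0.8938)
step 3: θ'=0.8938 (straight) → pose (4.1597, 3.4235, 0.8938)

(4.1597, 3.4235, 0.8938)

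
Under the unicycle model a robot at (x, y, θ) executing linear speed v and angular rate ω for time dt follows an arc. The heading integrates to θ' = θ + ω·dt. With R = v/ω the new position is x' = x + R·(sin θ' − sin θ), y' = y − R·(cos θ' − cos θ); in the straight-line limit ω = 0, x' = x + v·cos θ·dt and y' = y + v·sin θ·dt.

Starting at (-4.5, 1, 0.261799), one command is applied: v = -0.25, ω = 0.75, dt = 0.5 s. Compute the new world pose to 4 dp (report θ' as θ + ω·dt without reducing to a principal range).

θ' = 0.2618 + 0.75·0.5 = 0.6368
R = v/ω = -0.25/0.75 = -0.3333
x' = -4.5 + -0.3333·(sin 0.6368 − sin 0.2618) = -4.6119
y' = 1 − -0.3333·(cos 0.6368 − cos 0.2618) = 0.9460

(-4.6119, 0.9460, 0.6368)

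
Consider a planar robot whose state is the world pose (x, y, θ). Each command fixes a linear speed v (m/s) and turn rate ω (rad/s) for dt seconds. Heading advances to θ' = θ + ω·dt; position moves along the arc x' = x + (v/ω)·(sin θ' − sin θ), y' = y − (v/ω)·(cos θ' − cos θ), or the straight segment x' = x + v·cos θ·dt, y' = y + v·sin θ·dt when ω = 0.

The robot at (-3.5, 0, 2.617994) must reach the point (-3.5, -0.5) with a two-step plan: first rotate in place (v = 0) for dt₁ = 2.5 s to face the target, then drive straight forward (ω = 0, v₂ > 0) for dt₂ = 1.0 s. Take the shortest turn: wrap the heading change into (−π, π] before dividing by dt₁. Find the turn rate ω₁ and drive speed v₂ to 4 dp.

heading to target = atan2(-0.5−0, -3.5−-3.5) = -1.5708
Δθ = wrap(-1.5708 − 2.6180) = 2.0944; ω₁ = Δθ/dt₁ = 0.8378
distance = √((-3.5−-3.5)² + (-0.5−0)²) = 0.5000; v₂ = distance/dt₂ = 0.5000

ω₁ = 0.8378, v₂ = 0.5000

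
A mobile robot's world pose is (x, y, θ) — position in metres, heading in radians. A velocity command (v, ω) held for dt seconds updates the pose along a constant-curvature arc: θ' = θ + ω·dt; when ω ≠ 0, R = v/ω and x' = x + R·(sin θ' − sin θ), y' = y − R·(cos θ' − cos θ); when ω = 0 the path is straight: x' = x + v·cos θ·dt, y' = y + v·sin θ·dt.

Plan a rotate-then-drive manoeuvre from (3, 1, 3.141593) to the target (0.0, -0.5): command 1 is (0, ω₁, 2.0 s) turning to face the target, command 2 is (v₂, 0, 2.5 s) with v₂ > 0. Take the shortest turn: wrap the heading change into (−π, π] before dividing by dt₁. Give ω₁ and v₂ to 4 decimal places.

ω₁ = 0.2318, v₂ = 1.3416

heading to target = atan2(-0.5−1, 0−3) = -2.6779
Δθ = wrap(-2.6779 − 3.1416) = 0.4636; ω₁ = Δθ/dt₁ = 0.2318
distance = √((0−3)² + (-0.5−1)²) = 3.3541; v₂ = distance/dt₂ = 1.3416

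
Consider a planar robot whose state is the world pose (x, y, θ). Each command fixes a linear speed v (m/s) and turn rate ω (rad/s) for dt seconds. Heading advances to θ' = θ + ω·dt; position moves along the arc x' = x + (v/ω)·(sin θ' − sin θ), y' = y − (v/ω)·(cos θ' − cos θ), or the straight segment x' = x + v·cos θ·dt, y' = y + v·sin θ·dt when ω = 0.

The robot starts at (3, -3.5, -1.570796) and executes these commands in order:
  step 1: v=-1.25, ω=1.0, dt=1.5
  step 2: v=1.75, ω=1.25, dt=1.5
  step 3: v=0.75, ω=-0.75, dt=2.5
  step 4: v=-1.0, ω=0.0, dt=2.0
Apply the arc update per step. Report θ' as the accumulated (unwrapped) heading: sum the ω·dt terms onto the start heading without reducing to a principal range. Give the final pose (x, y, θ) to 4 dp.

step 1: θ'=-0.0708 (R=-1.2500) → pose (1.8384, -2.2531, -0.0708)
step 2: θ'=1.8042 (R=1.4000) → pose (3.2995, -0.5328, 1.8042)
step 3: θ'=-0.0708 (R=-1.0000) → pose (4.3431, 0.6960, -0.0708)
step 4: θ'=-0.0708 (straight) → pose (2.3481, 0.8374, -0.0708)

(2.3481, 0.8374, -0.0708)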